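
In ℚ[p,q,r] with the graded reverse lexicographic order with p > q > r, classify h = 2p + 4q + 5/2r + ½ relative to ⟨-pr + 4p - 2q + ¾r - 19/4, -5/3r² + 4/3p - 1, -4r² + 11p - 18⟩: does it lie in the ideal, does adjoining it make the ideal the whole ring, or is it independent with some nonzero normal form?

First compute the reduced Gröbner basis of I by Buchberger's algorithm.
f_1 = -pr + 4p - 2q + ¾r - 19/4, LT = pr.
f_2 = -5/3r² + 4/3p - 1, LT = r².
f_3 = -4r² + 11p - 18, LT = r².

S(f_1,f_2): lcm = pr². S = ⅘p² - 4pr + 2qr - ¾r² - ⅗p + 19/4r.
  leading term p²: no divisor's leading term divides it; move ⅘p² to the remainder.
  leading term pr: subtract (4)·f_1 from -4pr + 2qr - ¾r² - ⅗p + 19/4r → 2qr - ¾r² - 83/5p + 8q + 7/4r + 19
  leading term qr: no divisor's leading term divides it; move 2qr to the remainder.
  leading term r²: subtract (9/20)·f_2 from -¾r² - 83/5p + 8q + 7/4r + 19 → -86/5p + 8q + 7/4r + 389/20
  leading term p: no divisor's leading term divides it; move -86/5p to the remainder.
  leading term q: no divisor's leading term divides it; move 8q to the remainder.
  leading term r: no divisor's leading term divides it; move 7/4r to the remainder.
  leading term 1: no divisor's leading term divides it; move 389/20 to the remainder.
  remainder ⅘p² + 2qr - 86/5p + 8q + 7/4r + 389/20 ≠ 0; add k_4 = ⅘p² + 2qr - 86/5p + 8q + 7/4r + 389/20 to the basis.

S(f_1,f_3): lcm = pr². S = 11/4p² - 4pr + 2qr - ¾r² - 9/2p + 19/4r.
  leading term p²: subtract (55/16)·k_4 from 11/4p² - 4pr + 2qr - ¾r² - 9/2p + 19/4r → -4pr - 39/8qr - ¾r² + 437/8p - 55/2q - 81/64r - 4279/64
  leading term pr: subtract (4)·f_1 from -4pr - 39/8qr - ¾r² + 437/8p - 55/2q - 81/64r - 4279/64 → -39/8qr - ¾r² + 309/8p - 39/2q - 273/64r - 3063/64
  leading term qr: no divisor's leading term divides it; move -39/8qr to the remainder.
  leading term r²: subtract (9/20)·f_2 from -¾r² + 309/8p - 39/2q - 273/64r - 3063/64 → 1521/40p - 39/2q - 273/64r - 15171/320
  leading term p: no divisor's leading term divides it; move 1521/40p to the remainder.
  leading term q: no divisor's leading term divides it; move -39/2q to the remainder.
  leading term r: no divisor's leading term divides it; move -273/64r to the remainder.
  leading term 1: no divisor's leading term divides it; move -15171/320 to the remainder.
  remainder -39/8qr + 1521/40p - 39/2q - 273/64r - 15171/320 ≠ 0; add k_5 = -39/8qr + 1521/40p - 39/2q - 273/64r - 15171/320 to the basis.

S(f_2,f_3): lcm = r². S = 39/20p - 39/10.
  leading term p: no divisor's leading term divides it; move 39/20p to the remainder.
  leading term 1: no divisor's leading term divides it; move -39/10 to the remainder.
  remainder 39/20p - 39/10 ≠ 0; add k_6 = 39/20p - 39/10 to the basis.

S(f_1,k_5): lcm = pqr. S = 39/5p² - 8pq + 2q² - ⅞pr - ¾qr - 389/40p + 19/4q.
  leading term p²: subtract (39/4)·k_4 from 39/5p² - 8pq + 2q² - ⅞pr - ¾qr - 389/40p + 19/4q → -8pq + 2q² - ⅞pr - 81/4qr + 6319/40p - 293/4q - 273/16r - 15171/80
  leading term pq: subtract (-160/39q)·k_6 from -8pq + 2q² - ⅞pr - 81/4qr + 6319/40p - 293/4q - 273/16r - 15171/80 → 2q² - ⅞pr - 81/4qr + 6319/40p - 357/4q - 273/16r - 15171/80
  leading term q²: no divisor's leading term divides it; move 2q² to the remainder.
  leading term pr: subtract (⅞)·f_1 from -⅞pr - 81/4qr + 6319/40p - 357/4q - 273/16r - 15171/80 → -81/4qr + 6179/40p - 175/2q - 567/32r - 29677/160
  leading term qr: subtract (54/13)·k_5 from -81/4qr + 6179/40p - 175/2q - 567/32r - 29677/160 → -139/40p - 13/2q + 229/20
  leading term p: subtract (-139/78)·k_6 from -139/40p - 13/2q + 229/20 → -13/2q + 9/2
  leading term q: no divisor's leading term divides it; move -13/2q to the remainder.
  leading term 1: no divisor's leading term divides it; move 9/2 to the remainder.
  remainder 2q² - 13/2q + 9/2 ≠ 0; add k_7 = 2q² - 13/2q + 9/2 to the basis.

S(f_2,k_5): lcm = qr². S = -⅘pq + 39/5pr - 4qr - ⅞r² + ⅗q - 389/40r.
  leading term pq: subtract (-16/39q)·k_6 from -⅘pq + 39/5pr - 4qr - ⅞r² + ⅗q - 389/40r → 39/5pr - 4qr - ⅞r² - q - 389/40r
  leading term pr: subtract (-39/5)·f_1 from 39/5pr - 4qr - ⅞r² - q - 389/40r → -4qr - ⅞r² + 156/5p - 83/5q - 31/8r - 741/20
  leading term qr: subtract (32/39)·k_5 from -4qr - ⅞r² + 156/5p - 83/5q - 31/8r - 741/20 → -⅞r² - ⅗q - ⅜r + 37/20
  leading term r²: subtract (21/40)·f_2 from -⅞r² - ⅗q - ⅜r + 37/20 → -7/10p - ⅗q - ⅜r + 19/8
  leading term p: subtract (-14/39)·k_6 from -7/10p - ⅗q - ⅜r + 19/8 → -⅗q - ⅜r + 39/40
  leading term q: no divisor's leading term divides it; move -⅗q to the remainder.
  leading term r: no divisor's leading term divides it; move -⅜r to the remainder.
  leading term 1: no divisor's leading term divides it; move 39/40 to the remainder.
  remainder -⅗q - ⅜r + 39/40 ≠ 0; add k_8 = -⅗q - ⅜r + 39/40 to the basis.

The other S-polynomials (S(f_1,k_4), S(f_2,k_4), S(f_3,k_4), S(f_3,k_5), S(k_4,k_5), S(f_1,k_6), S(f_2,k_6), S(f_3,k_6), S(k_4,k_6), S(k_5,k_6), S(f_1,k_7), S(f_2,k_7), S(f_3,k_7), S(k_4,k_7), S(k_5,k_7), S(k_6,k_7), S(f_1,k_8), S(f_2,k_8), S(f_3,k_8), S(k_4,k_8), S(k_5,k_8), S(k_6,k_8), S(k_7,k_8)) all reduce to 0 modulo the current basis, so we have a Gröbner basis.
Inter-reduce: drop elements whose leading term is divisible by another's, tail-reduce, and make monic.
Reduced Gröbner basis: {r² - 1, p - 2, q + ⅝r - 13/8}.
Label its elements g_1 = r² - 1, g_2 = p - 2, g_3 = q + ⅝r - 13/8.

Reduce h = 2p + 4q + 5/2r + ½ modulo G:
  leading term p: subtract (2)·g_2 from 2p + 4q + 5/2r + ½ → 4q + 5/2r + 9/2
  leading term q: subtract (4)·g_3 from 4q + 5/2r + 9/2 → 11
  leading term 1: no divisor's leading term divides it; move 11 to the remainder.
  normal form = 11.
The normal form is nonzero, so h ∉ I. Since h minus its normal form lies in I, I + (h) = I + (n) where n = 11; decide whether this ideal is the whole ring.
Here n = 11 is a nonzero constant, hence a unit: 1 ∈ I + (h), the Gröbner basis of I + (h) is {1}, and the enlarged system has no common solution — adjoining h is inconsistent.

Adjoining 2p + 4q + 5/2r + ½ makes the ideal the whole ring: the system is inconsistent.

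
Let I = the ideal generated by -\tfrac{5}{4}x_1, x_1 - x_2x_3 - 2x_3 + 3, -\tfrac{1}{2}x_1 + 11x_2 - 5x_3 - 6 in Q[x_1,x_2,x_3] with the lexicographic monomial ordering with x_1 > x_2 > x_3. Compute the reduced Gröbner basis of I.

f_1 = -\tfrac{5}{4}x_1, LT = x_1.
f_2 = x_1 - x_2x_3 - 2x_3 + 3, LT = x_1.
f_3 = -\tfrac{1}{2}x_1 + 11x_2 - 5x_3 - 6, LT = x_1.

S(f_1,f_2): lcm = x_1. S = x_2x_3 + 2x_3 - 3.
  leading term x_2x_3: no divisor's leading term divides it; move x_2x_3 to the remainder.
  leading term x_3: no divisor's leading term divides it; move 2x_3 to the remainder.
  leading term 1: no divisor's leading term divides it; move -3 to the remainder.
  remainder x_2x_3 + 2x_3 - 3 ≠ 0; add g_4 = x_2x_3 + 2x_3 - 3 to the basis.

S(f_1,f_3): lcm = x_1. S = 22x_2 - 10x_3 - 12.
  leading term x_2: no divisor's leading term divides it; move 22x_2 to the remainder.
  leading term x_3: no divisor's leading term divides it; move -10x_3 to the remainder.
  leading term 1: no divisor's leading term divides it; move -12 to the remainder.
  remainder 22x_2 - 10x_3 - 12 ≠ 0; add g_5 = 22x_2 - 10x_3 - 12 to the basis.

S(g_4,g_5): lcm = x_2x_3. S = \tfrac{5}{11}x_3^{2} + \tfrac{28}{11}x_3 - 3.
  leading term x_3^{2}: no divisor's leading term divides it; move \tfrac{5}{11}x_3^{2} to the remainder.
  leading term x_3: no divisor's leading term divides it; move \tfrac{28}{11}x_3 to the remainder.
  leading term 1: no divisor's leading term divides it; move -3 to the remainder.
  remainder \tfrac{5}{11}x_3^{2} + \tfrac{28}{11}x_3 - 3 ≠ 0; add g_6 = \tfrac{5}{11}x_3^{2} + \tfrac{28}{11}x_3 - 3 to the basis.

The other S-polynomials (S(f_2,f_3), S(f_1,g_4), S(f_2,g_4), S(f_3,g_4), S(f_1,g_5), S(f_2,g_5), S(f_3,g_5), S(f_1,g_6), S(f_2,g_6), S(f_3,g_6), S(g_4,g_6), S(g_5,g_6)) all reduce to 0 modulo the current basis, so we have a Gröbner basis.
Inter-reduce: drop elements whose leading term is divisible by another's, tail-reduce, and make monic.

G = {x_1, x_2 - \tfrac{5}{11}x_3 - \tfrac{6}{11}, x_3^{2} + \tfrac{28}{5}x_3 - \tfrac{33}{5}}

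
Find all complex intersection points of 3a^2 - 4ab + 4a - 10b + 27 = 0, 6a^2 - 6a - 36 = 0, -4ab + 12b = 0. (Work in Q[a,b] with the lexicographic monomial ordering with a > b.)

Compute a lex Gröbner basis by Buchberger's algorithm.
f_1 = 3a^2 - 4ab + 4a - 10b + 27, LT = a^2.
f_2 = 6a^2 - 6a - 36, LT = a^2.
f_3 = -4ab + 12b, LT = ab.

S(f_1,f_2): lcm = a^2. S = -4/3ab + 7/3a - 10/3b + 15.
  reduce S modulo (f_1, f_2, f_3):
  remainder 7/3a - 22/3b + 15 ≠ 0; add h_4 = 7/3a - 22/3b + 15 to the basis.

S(f_1,f_3): lcm = a^2b. S = -4/3ab^2 + 13/3ab - 10/3b^2 + 9b.
  reduce S modulo (f_1, f_2, f_3, h_4):
  remainder -22/3b^2 + 22b ≠ 0; add h_5 = -22/3b^2 + 22b to the basis.

S(f_1,h_4): lcm = a^2. S = 38/21ab - 107/21a - 10/3b + 9.
  reduce S modulo (f_1, f_2, f_3, h_4, h_5):
  remainder -682/49b + 2046/49 ≠ 0; add h_6 = -682/49b + 2046/49 to the basis.

The other S-polynomials (S(f_2,f_3), S(f_2,h_4), S(f_3,h_4), S(f_1,h_5), S(f_2,h_5), S(f_3,h_5), S(h_4,h_5), S(f_1,h_6), S(f_2,h_6), S(f_3,h_6), S(h_4,h_6), S(h_5,h_6)) all reduce to 0 modulo the current basis, so we have a Gröbner basis.
Inter-reduce: drop elements whose leading term is divisible by another's, tail-reduce, and make monic.
Reduced Gröbner basis: {a - 3, b - 3}.

Since the basis is lex-ordered, b - 3 is univariate in b. Its roots are {3}. Back-substituting each root into the other basis elements fixes the other coordinates.
  b = 3: the earlier basis element becomes a - 3 = 0, giving a = 3 — point (3, 3).
Zero-dimensionality of the ideal guarantees finitely many solutions over ℂ.

{(3, 3)}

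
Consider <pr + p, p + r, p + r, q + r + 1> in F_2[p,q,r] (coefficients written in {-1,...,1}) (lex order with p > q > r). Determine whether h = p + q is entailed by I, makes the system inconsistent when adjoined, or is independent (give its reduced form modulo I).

First compute the reduced Gröbner basis of I by Buchberger's algorithm.
f_1 = pr + p, LT = pr.
f_2 = p + r, LT = p.
f_3 = p + r, LT = p.
f_4 = q + r + 1, LT = q.

S(f_1,f_2): lcm = pr. S = p + r^{2}.
  leading term p: subtract (1)·f_2 from p + r^{2} → r^{2} + r
  leading term r^{2}: no divisor's leading term divides it; move r^{2} to the remainder.
  leading term r: no divisor's leading term divides it; move r to the remainder.
  remainder r^{2} + r ≠ 0; add k_5 = r^{2} + r to the basis.

S(f_1,f_3): lcm = pr. S = p + r^{2}.
  leading term p: subtract (1)·f_2 from p + r^{2} → r^{2} + r
  leading term r^{2}: subtract (1)·k_5 from r^{2} + r → 0
  remainder 0.

S(f_1,f_4): leading monomials are coprime, so the S-polynomial reduces to 0 (Buchberger's first criterion).
S(f_2,f_3): lcm = p. S = 0.
  remainder 0.

S(f_2,f_4): leading monomials are coprime, so the S-polynomial reduces to 0 (Buchberger's first criterion).
S(f_3,f_4): leading monomials are coprime, so the S-polynomial reduces to 0 (Buchberger's first criterion).
S(f_1,k_5): lcm = pr^{2}. S = 0.
  remainder 0.

S(f_2,k_5): leading monomials are coprime, so the S-polynomial reduces to 0 (Buchberger's first criterion).
S(f_3,k_5): leading monomials are coprime, so the S-polynomial reduces to 0 (Buchberger's first criterion).
S(f_4,k_5): leading monomials are coprime, so the S-polynomial reduces to 0 (Buchberger's first criterion).
Every S-polynomial of the final basis reduces to 0, so we have a Gröbner basis.
Inter-reduce: drop elements whose leading term is divisible by another's, tail-reduce, and make monic.
Reduced Gröbner basis: {p + r, q + r + 1, r^{2} + r}.
Label its elements g_1 = p + r, g_2 = q + r + 1, g_3 = r^{2} + r.

Reduce h = p + q modulo G:
  leading term p: subtract (1)·g_1 from p + q → q + r
  leading term q: subtract (1)·g_2 from q + r → 1
  leading term 1: no divisor's leading term divides it; move 1 to the remainder.
  normal form = 1.
The normal form is nonzero, so h ∉ I. Since h minus its normal form lies in I, I + (h) = I + (n) where n = 1; decide whether this ideal is the whole ring.
Here n = 1 is a nonzero constant, hence a unit: 1 ∈ I + (h), the Gröbner basis of I + (h) is {1}, and the enlarged system has no common solution — adjoining h is inconsistent.

Adjoining p + q makes the ideal the whole ring: the system is inconsistent.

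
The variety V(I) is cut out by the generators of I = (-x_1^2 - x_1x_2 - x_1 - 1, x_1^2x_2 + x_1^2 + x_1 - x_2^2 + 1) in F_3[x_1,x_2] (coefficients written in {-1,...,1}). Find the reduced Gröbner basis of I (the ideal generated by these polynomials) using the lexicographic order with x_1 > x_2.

f_1 = -x_1^2 - x_1x_2 - x_1 - 1, LT = x_1^2.
f_2 = x_1^2x_2 + x_1^2 + x_1 - x_2^2 + 1, LT = x_1^2x_2.

S(f_1,f_2): lcm = x_1^2x_2. S = -x_1^2 + x_1x_2^2 + x_1x_2 - x_1 + x_2^2 + x_2 - 1.
  leading term x_1^2: subtract (1)·f_1 from -x_1^2 + x_1x_2^2 + x_1x_2 - x_1 + x_2^2 + x_2 - 1 → x_1x_2^2 - x_1x_2 + x_2^2 + x_2
  leading term x_1x_2^2: no divisor's leading term divides it; move x_1x_2^2 to the remainder.
  leading term x_1x_2: no divisor's leading term divides it; move -x_1x_2 to the remainder.
  leading term x_2^2: no divisor's leading term divides it; move x_2^2 to the remainder.
  leading term x_2: no divisor's leading term divides it; move x_2 to the remainder.
  remainder x_1x_2^2 - x_1x_2 + x_2^2 + x_2 ≠ 0; add g_3 = x_1x_2^2 - x_1x_2 + x_2^2 + x_2 to the basis.

S(f_1,g_3): lcm = x_1^2x_2^2. S = x_1^2x_2 + x_1x_2^3 - x_1x_2 + x_2^2.
  leading term x_1^2x_2: subtract (-x_2)·f_1 from x_1^2x_2 + x_1x_2^3 - x_1x_2 + x_2^2 → x_1x_2^3 - x_1x_2^2 + x_1x_2 + x_2^2 - x_2
  leading term x_1x_2^3: subtract (x_2)·g_3 from x_1x_2^3 - x_1x_2^2 + x_1x_2 + x_2^2 - x_2 → x_1x_2 - x_2^3 - x_2
  leading term x_1x_2: no divisor's leading term divides it; move x_1x_2 to the remainder.
  leading term x_2^3: no divisor's leading term divides it; move -x_2^3 to the remainder.
  leading term x_2: no divisor's leading term divides it; move -x_2 to the remainder.
  remainder x_1x_2 - x_2^3 - x_2 ≠ 0; add g_4 = x_1x_2 - x_2^3 - x_2 to the basis.

S(g_3,g_4): lcm = x_1x_2^2. S = -x_1x_2 + x_2^4 - x_2^2 + x_2.
  leading term x_1x_2: subtract (-1)·g_4 from -x_1x_2 + x_2^4 - x_2^2 + x_2 → x_2^4 - x_2^3 - x_2^2
  leading term x_2^4: no divisor's leading term divides it; move x_2^4 to the remainder.
  leading term x_2^3: no divisor's leading term divides it; move -x_2^3 to the remainder.
  leading term x_2^2: no divisor's leading term divides it; move -x_2^2 to the remainder.
  remainder x_2^4 - x_2^3 - x_2^2 ≠ 0; add g_5 = x_2^4 - x_2^3 - x_2^2 to the basis.

The other S-polynomials (S(f_2,g_3), S(f_1,g_4), S(f_2,g_4), S(f_1,g_5), S(f_2,g_5), S(g_3,g_5), S(g_4,g_5)) all reduce to 0 modulo the current basis, so we have a Gröbner basis.
Inter-reduce: drop elements whose leading term is divisible by another's, tail-reduce, and make monic.

G = {x_1^2 + x_1 + x_2^3 + x_2 + 1, x_1x_2 - x_2^3 - x_2, x_2^4 - x_2^3 - x_2^2}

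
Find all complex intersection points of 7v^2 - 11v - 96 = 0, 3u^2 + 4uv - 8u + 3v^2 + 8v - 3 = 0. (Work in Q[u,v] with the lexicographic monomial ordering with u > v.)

{(0, -3), (20/3, -3), (-12/7 - sqrt(12855)*I/21, 32/7), (-12/7 + sqrt(12855)*I/21, 32/7)}

Compute a lex Gröbner basis by Buchberger's algorithm.
f_1 = 7v^2 - 11v - 96, LT = v^2.
f_2 = 3u^2 + 4uv - 8u + 3v^2 + 8v - 3, LT = u^2.

S(f_1,f_2): leading monomials are coprime, so the S-polynomial reduces to 0 (Buchberger's first criterion).
Every S-polynomial of the final basis reduces to 0, so we have a Gröbner basis.
Inter-reduce: drop elements whose leading term is divisible by another's, tail-reduce, and make monic.
Reduced Gröbner basis: {u^2 + 4/3uv - 8/3u + 89/21v + 89/7, v^2 - 11/7v - 96/7}.

The lex basis is triangular: the last element involves only v. Solving v^2 - 11/7v - 96/7 = 0 gives v ∈ {-3, 32/7}; substituting each value into the earlier elements determines the remaining variables.
  v = -3: the earlier basis element becomes u^2 - 20/3u = 0, giving u = 0, 20/3 — points (0, -3), (20/3, -3).
  v = 32/7: the earlier basis element becomes u^2 + 24/7u + 4717/147 = 0, giving u = -12/7 - sqrt(12855)*I/21, -12/7 + sqrt(12855)*I/21 — points (-12/7 - sqrt(12855)*I/21, 32/7), (-12/7 + sqrt(12855)*I/21, 32/7).
Substituting each solution back into the original system confirms all equations vanish.
This is the nonlinear analogue of row-reducing a linear system.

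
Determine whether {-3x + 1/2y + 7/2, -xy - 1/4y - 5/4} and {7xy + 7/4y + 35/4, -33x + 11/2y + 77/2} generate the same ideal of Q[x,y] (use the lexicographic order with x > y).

Two ideals are equal iff their reduced Gröbner bases coincide (the reduced basis is unique for a fixed ordering).
Buchberger on the first generating set:
f_1 = -3x + 1/2y + 7/2, LT = x.
f_2 = -xy - 1/4y - 5/4, LT = xy.

S(f_1,f_2): lcm = xy. S = -1/6y^2 - 17/12y - 5/4.
  leading term y^2: no divisor's leading term divides it; move -1/6y^2 to the remainder.
  leading term y: no divisor's leading term divides it; move -17/12y to the remainder.
  leading term 1: no divisor's leading term divides it; move -5/4 to the remainder.
  remainder -1/6y^2 - 17/12y - 5/4 ≠ 0; add g_3 = -1/6y^2 - 17/12y - 5/4 to the basis.

The other S-polynomials (S(f_1,g_3), S(f_2,g_3)) all reduce to 0 modulo the current basis, so we have a Gröbner basis.
Inter-reduce: drop elements whose leading term is divisible by another's, tail-reduce, and make monic.
Reduced Gröbner basis: {x - 1/6y - 7/6, y^2 + 17/2y + 15/2}.

Buchberger on the second generating set:
h_1 = 7xy + 7/4y + 35/4, LT = xy.
h_2 = -33x + 11/2y + 77/2, LT = x.

S(h_1,h_2): lcm = xy. S = 1/6y^2 + 17/12y + 5/4.
  leading term y^2: no divisor's leading term divides it; move 1/6y^2 to the remainder.
  leading term y: no divisor's leading term divides it; move 17/12y to the remainder.
  leading term 1: no divisor's leading term divides it; move 5/4 to the remainder.
  remainder 1/6y^2 + 17/12y + 5/4 ≠ 0; add k_3 = 1/6y^2 + 17/12y + 5/4 to the basis.

The other S-polynomials (S(h_1,k_3), S(h_2,k_3)) all reduce to 0 modulo the current basis, so we have a Gröbner basis.
Inter-reduce: drop elements whose leading term is divisible by another's, tail-reduce, and make monic.
Reduced Gröbner basis: {x - 1/6y - 7/6, y^2 + 17/2y + 15/2}.

These coincide, so the ideals are equal.

Yes, the ideals are equal.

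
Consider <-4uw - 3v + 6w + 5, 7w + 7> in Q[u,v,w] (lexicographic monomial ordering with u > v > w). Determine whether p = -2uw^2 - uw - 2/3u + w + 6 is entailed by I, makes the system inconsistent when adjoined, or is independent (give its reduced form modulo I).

-2uw^2 - uw - 2/3u + w + 6 is independent of I; its normal form modulo I is -5/4v + 55/12.

First compute the reduced Gröbner basis of I by Buchberger's algorithm.
f_1 = -4uw - 3v + 6w + 5, LT = uw.
f_2 = 7w + 7, LT = w.

S(f_1,f_2): lcm = uw. S = -u + 3/4v - 3/2w - 5/4.
  leading term u: no divisor's leading term divides it; move -u to the remainder.
  leading term v: no divisor's leading term divides it; move 3/4v to the remainder.
  leading term w: subtract (-3/14)·f_2 from -3/2w - 5/4 → 1/4
  leading term 1: no divisor's leading term divides it; move 1/4 to the remainder.
  remainder -u + 3/4v + 1/4 ≠ 0; add h_3 = -u + 3/4v + 1/4 to the basis.

S(f_1,h_3): lcm = uw. S = 3/4vw + 3/4v - 5/4w - 5/4.
  leading term vw: subtract (3/28v)·f_2 from 3/4vw + 3/4v - 5/4w - 5/4 → -5/4w - 5/4
  leading term w: subtract (-5/28)·f_2 from -5/4w - 5/4 → 0
  remainder 0.

S(f_2,h_3): leading monomials are coprime, so the S-polynomial reduces to 0 (Buchberger's first criterion).
Every S-polynomial of the final basis reduces to 0, so we have a Gröbner basis.
Inter-reduce: drop elements whose leading term is divisible by another's, tail-reduce, and make monic.
Reduced Gröbner basis: {u - 3/4v - 1/4, w + 1}.
Label its elements g_1 = u - 3/4v - 1/4, g_2 = w + 1.

Reduce p = -2uw^2 - uw - 2/3u + w + 6 modulo G:
  leading term uw^2: subtract (-2w^2)·g_1 from -2uw^2 - uw - 2/3u + w + 6 → -uw - 2/3u - 3/2vw^2 - 1/2w^2 + w + 6
  leading term uw: subtract (-w)·g_1 from -uw - 2/3u - 3/2vw^2 - 1/2w^2 + w + 6 → -2/3u - 3/2vw^2 - 3/4vw - 1/2w^2 + 3/4w + 6
  leading term u: subtract (-2/3)·g_1 from -2/3u - 3/2vw^2 - 3/4vw - 1/2w^2 + 3/4w + 6 → -3/2vw^2 - 3/4vw - 1/2v - 1/2w^2 + 3/4w + 35/6
  leading term vw^2: subtract (-3/2vw)·g_2 from -3/2vw^2 - 3/4vw - 1/2v - 1/2w^2 + 3/4w + 35/6 → 3/4vw - 1/2v - 1/2w^2 + 3/4w + 35/6
  leading term vw: subtract (3/4v)·g_2 from 3/4vw - 1/2v - 1/2w^2 + 3/4w + 35/6 → -5/4v - 1/2w^2 + 3/4w + 35/6
  leading term v: no divisor's leading term divides it; move -5/4v to the remainder.
  leading term w^2: subtract (-1/2w)·g_2 from -1/2w^2 + 3/4w + 35/6 → 5/4w + 35/6
  leading term w: subtract (5/4)·g_2 from 5/4w + 35/6 → 55/12
  leading term 1: no divisor's leading term divides it; move 55/12 to the remainder.
  normal form = -5/4v + 55/12.
The normal form is nonzero, so p ∉ I. Since p minus its normal form lies in I, I + (p) = I + (r) where r = -5/4v + 55/12; decide whether this ideal is the whole ring.
Run Buchberger on G together with r (pairs among the g_i already reduce to 0 since G is a Gröbner basis):
g_1 = u - 3/4v - 1/4, LT = u.
g_2 = w + 1, LT = w.
r = -5/4v + 55/12, LT = v.

S(g_1,g_2): leading monomials are coprime, so the S-polynomial reduces to 0 (Buchberger's first criterion).
S(g_1,r): leading monomials are coprime, so the S-polynomial reduces to 0 (Buchberger's first criterion).
S(g_2,r): leading monomials are coprime, so the S-polynomial reduces to 0 (Buchberger's first criterion).
Every S-polynomial of the final basis reduces to 0, so we have a Gröbner basis.
Inter-reduce: drop elements whose leading term is divisible by another's, tail-reduce, and make monic.
Reduced Gröbner basis: {u - 3, v - 11/3, w + 1}.
The reduced Gröbner basis of I + (p) is {u - 3, v - 11/3, w + 1} ≠ {1}, a proper ideal, so the enlarged system stays consistent: p is independent of I, with normal form -5/4v + 55/12.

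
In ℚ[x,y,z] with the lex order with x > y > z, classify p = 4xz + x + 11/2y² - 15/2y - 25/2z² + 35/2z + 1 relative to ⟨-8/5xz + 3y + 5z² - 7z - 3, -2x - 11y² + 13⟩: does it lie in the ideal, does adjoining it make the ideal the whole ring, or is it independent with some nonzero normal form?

First compute the reduced Gröbner basis of I by Buchberger's algorithm.
f_1 = -8/5xz + 3y + 5z² - 7z - 3, LT = xz.
f_2 = -2x - 11y² + 13, LT = x.

S(f_1,f_2): lcm = xz. S = -11/2y²z - 15/8y - 25/8z² + 87/8z + 15/8.
  leading term y²z: no divisor's leading term divides it; move -11/2y²z to the remainder.
  leading term y: no divisor's leading term divides it; move -15/8y to the remainder.
  leading term z²: no divisor's leading term divides it; move -25/8z² to the remainder.
  leading term z: no divisor's leading term divides it; move 87/8z to the remainder.
  leading term 1: no divisor's leading term divides it; move 15/8 to the remainder.
  remainder -11/2y²z - 15/8y - 25/8z² + 87/8z + 15/8 ≠ 0; add h_3 = -11/2y²z - 15/8y - 25/8z² + 87/8z + 15/8 to the basis.

The other S-polynomials (S(f_1,h_3), S(f_2,h_3)) all reduce to 0 modulo the current basis, so we have a Gröbner basis.
Inter-reduce: drop elements whose leading term is divisible by another's, tail-reduce, and make monic.
Reduced Gröbner basis: {x + 11/2y² - 13/2, y²z + 15/44y + 25/44z² - 87/44z - 15/44}.
Label its elements g_1 = x + 11/2y² - 13/2, g_2 = y²z + 15/44y + 25/44z² - 87/44z - 15/44.

Reduce p = 4xz + x + 11/2y² - 15/2y - 25/2z² + 35/2z + 1 modulo G:
  leading term xz: subtract (4z)·g_1 from 4xz + x + 11/2y² - 15/2y - 25/2z² + 35/2z + 1 → x - 22y²z + 11/2y² - 15/2y - 25/2z² + 87/2z + 1
  leading term x: subtract (1)·g_1 from x - 22y²z + 11/2y² - 15/2y - 25/2z² + 87/2z + 1 → -22y²z - 15/2y - 25/2z² + 87/2z + 15/2
  leading term y²z: subtract (-22)·g_2 from -22y²z - 15/2y - 25/2z² + 87/2z + 15/2 → 0
  normal form = 0.
Since the normal form is 0, p ∈ I.

Ideal membership is decidable via reduction modulo a Gröbner basis.

4xz + x + 11/2y² - 15/2y - 25/2z² + 35/2z + 1 lies in I (it reduces to 0).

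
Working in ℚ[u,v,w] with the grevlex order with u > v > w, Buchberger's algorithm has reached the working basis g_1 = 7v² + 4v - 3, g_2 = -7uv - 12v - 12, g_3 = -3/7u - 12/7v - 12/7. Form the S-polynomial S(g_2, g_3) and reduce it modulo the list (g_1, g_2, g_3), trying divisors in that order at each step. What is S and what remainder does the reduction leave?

lcm(LM(g_2), LM(g_3)) = uv.
S = (lcm/LT(g_2))·g_2 − (lcm/LT(g_3))·g_3 = -4v² - 16/7v + 12/7.
Reduce S modulo (g_1, g_2, g_3) in that order:
  leading term v²: subtract (-4/7)·g_1 from -4v² - 16/7v + 12/7 → 0
The remainder is 0, so this S-polynomial contributes no new basis element.

S(g_2, g_3) = -4v² - 16/7v + 12/7; remainder on division = 0.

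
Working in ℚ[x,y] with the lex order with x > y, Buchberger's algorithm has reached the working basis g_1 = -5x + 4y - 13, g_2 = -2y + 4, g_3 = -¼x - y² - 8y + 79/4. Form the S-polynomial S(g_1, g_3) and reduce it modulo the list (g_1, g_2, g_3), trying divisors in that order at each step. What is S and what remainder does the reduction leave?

S(g_1, g_3) = -4y² - 164/5y + 408/5; remainder on division = 0.

lcm(LM(g_1), LM(g_3)) = x.
S = (lcm/LT(g_1))·g_1 − (lcm/LT(g_3))·g_3 = -4y² - 164/5y + 408/5.
Reduce S modulo (g_1, g_2, g_3) in that order:
  leading term y²: subtract (2y)·g_2 from -4y² - 164/5y + 408/5 → -204/5y + 408/5
  leading term y: subtract (102/5)·g_2 from -204/5y + 408/5 → 0
The remainder is 0, so this S-polynomial contributes no new basis element.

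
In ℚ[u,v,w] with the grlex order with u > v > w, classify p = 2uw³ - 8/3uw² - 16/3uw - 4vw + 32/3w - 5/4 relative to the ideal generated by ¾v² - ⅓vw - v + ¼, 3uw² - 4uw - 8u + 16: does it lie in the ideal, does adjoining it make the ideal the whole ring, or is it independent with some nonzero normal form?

2uw³ - 8/3uw² - 16/3uw - 4vw + 32/3w - 5/4 is independent of I; its normal form modulo I is -4vw - 5/4.

First compute the reduced Gröbner basis of I by Buchberger's algorithm.
f_1 = ¾v² - ⅓vw - v + ¼, LT = v².
f_2 = 3uw² - 4uw - 8u + 16, LT = uw².

The S-polynomials (S(f_1,f_2)) all reduce to 0 modulo the current basis, so we have a Gröbner basis.
Inter-reduce: drop elements whose leading term is divisible by another's, tail-reduce, and make monic.
Reduced Gröbner basis: {uw² - 4/3uw - 8/3u + 16/3, v² - 4/9vw - 4/3v + ⅓}.
Label its elements g_1 = uw² - 4/3uw - 8/3u + 16/3, g_2 = v² - 4/9vw - 4/3v + ⅓.

Reduce p = 2uw³ - 8/3uw² - 16/3uw - 4vw + 32/3w - 5/4 modulo G:
  leading term uw³: subtract (2w)·g_1 from 2uw³ - 8/3uw² - 16/3uw - 4vw + 32/3w - 5/4 → -4vw - 5/4
  leading term vw: no divisor's leading term divides it; move -4vw to the remainder.
  leading term 1: no divisor's leading term divides it; move -5/4 to the remainder.
  normal form = -4vw - 5/4.
The normal form is nonzero, so p ∉ I. Since p minus its normal form lies in I, I + (p) = I + (r) where r = -4vw - 5/4; decide whether this ideal is the whole ring.
Run Buchberger on G together with r (pairs among the g_i already reduce to 0 since G is a Gröbner basis):
g_1 = uw² - 4/3uw - 8/3u + 16/3, LT = uw².
g_2 = v² - 4/9vw - 4/3v + ⅓, LT = v².
r = -4vw - 5/4, LT = vw.

S(g_1,r): lcm = uvw². S = -4/3uvw - 8/3uv - 5/16uw + 16/3v.
  leading term uvw: subtract (⅓u)·r from -4/3uvw - 8/3uv - 5/16uw + 16/3v → -8/3uv - 5/16uw + 5/12u + 16/3v
  leading term uv: no divisor's leading term divides it; move -8/3uv to the remainder.
  leading term uw: no divisor's leading term divides it; move -5/16uw to the remainder.
  leading term u: no divisor's leading term divides it; move 5/12u to the remainder.
  leading term v: no divisor's leading term divides it; move 16/3v to the remainder.
  remainder -8/3uv - 5/16uw + 5/12u + 16/3v ≠ 0; add m_4 = -8/3uv - 5/16uw + 5/12u + 16/3v to the basis.

S(g_2,r): lcm = v²w. S = -4/9vw² - 4/3vw - 5/16v + ⅓w.
  leading term vw²: subtract (1/9w)·r from -4/9vw² - 4/3vw - 5/16v + ⅓w → -4/3vw - 5/16v + 17/36w
  leading term vw: subtract (⅓)·r from -4/3vw - 5/16v + 17/36w → -5/16v + 17/36w + 5/12
  leading term v: no divisor's leading term divides it; move -5/16v to the remainder.
  leading term w: no divisor's leading term divides it; move 17/36w to the remainder.
  leading term 1: no divisor's leading term divides it; move 5/12 to the remainder.
  remainder -5/16v + 17/36w + 5/12 ≠ 0; add m_5 = -5/16v + 17/36w + 5/12 to the basis.

S(g_2,m_4): lcm = uv². S = -647/1152uvw - 113/96uv + 2v² + ⅓u.
  leading term uvw: subtract (647/4608u)·r from -647/1152uvw - 113/96uv + 2v² + ⅓u → -113/96uv + 2v² + 9379/18432u
  leading term uv: subtract (113/256)·m_4 from -113/96uv + 2v² + 9379/18432u → 565/4096uw + 2v² + 5989/18432u - 113/48v
  leading term uw: no divisor's leading term divides it; move 565/4096uw to the remainder.
  leading term v²: subtract (2)·g_2 from 2v² + 5989/18432u - 113/48v → 8/9vw + 5989/18432u + 5/16v - ⅔
  leading term vw: subtract (-2/9)·r from 8/9vw + 5989/18432u + 5/16v - ⅔ → 5989/18432u + 5/16v - 17/18
  leading term u: no divisor's leading term divides it; move 5989/18432u to the remainder.
  leading term v: subtract (-1)·m_5 from 5/16v - 17/18 → 17/36w - 19/36
  leading term w: no divisor's leading term divides it; move 17/36w to the remainder.
  leading term 1: no divisor's leading term divides it; move -19/36 to the remainder.
  remainder 565/4096uw + 5989/18432u + 17/36w - 19/36 ≠ 0; add m_6 = 565/4096uw + 5989/18432u + 17/36w - 19/36 to the basis.

S(r,m_5): lcm = vw. S = 68/45w² + 4/3w + 5/16.
  leading term w²: no divisor's leading term divides it; move 68/45w² to the remainder.
  leading term w: no divisor's leading term divides it; move 4/3w to the remainder.
  leading term 1: no divisor's leading term divides it; move 5/16 to the remainder.
  remainder 68/45w² + 4/3w + 5/16 ≠ 0; add m_7 = 68/45w² + 4/3w + 5/16 to the basis.

S(m_4,m_5): lcm = uv. S = 9379/5760uw + 113/96u - 2v.
  leading term uw: subtract (2656/225)·m_6 from 9379/5760uw + 113/96u - 2v → -344537/129600u - 2v - 11288/2025w + 12616/2025
  leading term u: no divisor's leading term divides it; move -344537/129600u to the remainder.
  leading term v: subtract (32/5)·m_5 from -2v - 11288/2025w + 12616/2025 → -17408/2025w + 7216/2025
  leading term w: no divisor's leading term divides it; move -17408/2025w to the remainder.
  leading term 1: no divisor's leading term divides it; move 7216/2025 to the remainder.
  remainder -344537/129600u - 17408/2025w + 7216/2025 ≠ 0; add m_8 = -344537/129600u - 17408/2025w + 7216/2025 to the basis.

The other S-polynomials (S(g_1,g_2), S(g_1,m_4), S(r,m_4), S(g_1,m_5), S(g_2,m_5), S(g_1,m_6), S(g_2,m_6), S(r,m_6), S(m_4,m_6), S(m_5,m_6), S(g_1,m_7), S(g_2,m_7), S(r,m_7), S(m_4,m_7), S(m_5,m_7), S(m_6,m_7), S(g_1,m_8), S(g_2,m_8), S(r,m_8), S(m_4,m_8), S(m_5,m_8), S(m_6,m_8), S(m_7,m_8)) all reduce to 0 modulo the current basis, so we have a Gröbner basis.
Inter-reduce: drop elements whose leading term is divisible by another's, tail-reduce, and make monic.
Reduced Gröbner basis: {w² + 15/17w + 225/1088, u + 1114112/344537w - 461824/344537, v - 68/45w - 4/3}.
The reduced Gröbner basis of I + (p) is {w² + 15/17w + 225/1088, u + 1114112/344537w - 461824/344537, v - 68/45w - 4/3} ≠ {1}, a proper ideal, so the enlarged system stays consistent: p is independent of I, with normal form -4vw - 5/4.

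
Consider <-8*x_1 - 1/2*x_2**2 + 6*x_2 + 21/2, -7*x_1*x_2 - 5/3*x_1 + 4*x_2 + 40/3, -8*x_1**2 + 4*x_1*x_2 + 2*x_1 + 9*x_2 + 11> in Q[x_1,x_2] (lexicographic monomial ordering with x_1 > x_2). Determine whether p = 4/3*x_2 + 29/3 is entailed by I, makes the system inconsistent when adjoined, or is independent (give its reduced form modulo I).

Adjoining 4/3*x_2 + 29/3 makes the ideal the whole ring: the system is inconsistent.

First compute the reduced Gröbner basis of I by Buchberger's algorithm.
f_1 = -8*x_1 - 1/2*x_2**2 + 6*x_2 + 21/2, LT = x_1.
f_2 = -7*x_1*x_2 - 5/3*x_1 + 4*x_2 + 40/3, LT = x_1*x_2.
f_3 = -8*x_1**2 + 4*x_1*x_2 + 2*x_1 + 9*x_2 + 11, LT = x_1**2.

S(f_1,f_2): lcm = x_1*x_2. S = -5/21*x_1 + 1/16*x_2**3 - 3/4*x_2**2 - 83/112*x_2 + 40/21.
  leading term x_1: subtract (5/168)·f_1 from -5/21*x_1 + 1/16*x_2**3 - 3/4*x_2**2 - 83/112*x_2 + 40/21 → 1/16*x_2**3 - 247/336*x_2**2 - 103/112*x_2 + 535/336
  leading term x_2**3: no divisor's leading term divides it; move 1/16*x_2**3 to the remainder.
  leading term x_2**2: no divisor's leading term divides it; move -247/336*x_2**2 to the remainder.
  leading term x_2: no divisor's leading term divides it; move -103/112*x_2 to the remainder.
  leading term 1: no divisor's leading term divides it; move 535/336 to the remainder.
  remainder 1/16*x_2**3 - 247/336*x_2**2 - 103/112*x_2 + 535/336 ≠ 0; add h_4 = 1/16*x_2**3 - 247/336*x_2**2 - 103/112*x_2 + 535/336 to the basis.

S(f_1,f_3): lcm = x_1**2. S = 1/16*x_1*x_2**2 - 1/4*x_1*x_2 - 17/16*x_1 + 9/8*x_2 + 11/8.
  leading term x_1*x_2**2: subtract (-1/128*x_2**2)·f_1 from 1/16*x_1*x_2**2 - 1/4*x_1*x_2 - 17/16*x_1 + 9/8*x_2 + 11/8 → -1/4*x_1*x_2 - 17/16*x_1 - 1/256*x_2**4 + 3/64*x_2**3 + 21/256*x_2**2 + 9/8*x_2 + 11/8
  leading term x_1*x_2: subtract (1/32*x_2)·f_1 from -1/4*x_1*x_2 - 17/16*x_1 - 1/256*x_2**4 + 3/64*x_2**3 + 21/256*x_2**2 + 9/8*x_2 + 11/8 → -17/16*x_1 - 1/256*x_2**4 + 1/16*x_2**3 - 27/256*x_2**2 + 51/64*x_2 + 11/8
  leading term x_1: subtract (17/128)·f_1 from -17/16*x_1 - 1/256*x_2**4 + 1/16*x_2**3 - 27/256*x_2**2 + 51/64*x_2 + 11/8 → -1/256*x_2**4 + 1/16*x_2**3 - 5/128*x_2**2 - 5/256
  leading term x_2**4: subtract (-1/16*x_2)·h_4 from -1/256*x_2**4 + 1/16*x_2**3 - 5/128*x_2**2 - 5/256 → 89/5376*x_2**3 - 173/1792*x_2**2 + 535/5376*x_2 - 5/256
  leading term x_2**3: subtract (89/336)·h_4 from 89/5376*x_2**3 - 173/1792*x_2**2 + 535/5376*x_2 - 5/256 → 2771/28224*x_2**2 + 269/784*x_2 - 12455/28224
  leading term x_2**2: no divisor's leading term divides it; move 2771/28224*x_2**2 to the remainder.
  leading term x_2: no divisor's leading term divides it; move 269/784*x_2 to the remainder.
  leading term 1: no divisor's leading term divides it; move -12455/28224 to the remainder.
  remainder 2771/28224*x_2**2 + 269/784*x_2 - 12455/28224 ≠ 0; add h_5 = 2771/28224*x_2**2 + 269/784*x_2 - 12455/28224 to the basis.

S(f_2,f_3): lcm = x_1**2*x_2. S = 5/21*x_1**2 + 1/2*x_1*x_2**2 - 9/28*x_1*x_2 - 40/21*x_1 + 9/8*x_2**2 + 11/8*x_2.
  leading term x_1**2: subtract (-5/168*x_1)·f_1 from 5/21*x_1**2 + 1/2*x_1*x_2**2 - 9/28*x_1*x_2 - 40/21*x_1 + 9/8*x_2**2 + 11/8*x_2 → 163/336*x_1*x_2**2 - 1/7*x_1*x_2 - 535/336*x_1 + 9/8*x_2**2 + 11/8*x_2
  leading term x_1*x_2**2: subtract (-163/2688*x_2**2)·f_1 from 163/336*x_1*x_2**2 - 1/7*x_1*x_2 - 535/336*x_1 + 9/8*x_2**2 + 11/8*x_2 → -1/7*x_1*x_2 - 535/336*x_1 - 163/5376*x_2**4 + 163/448*x_2**3 + 451/256*x_2**2 + 11/8*x_2
  leading term x_1*x_2: subtract (1/56*x_2)·f_1 from -1/7*x_1*x_2 - 535/336*x_1 - 163/5376*x_2**4 + 163/448*x_2**3 + 451/256*x_2**2 + 11/8*x_2 → -535/336*x_1 - 163/5376*x_2**4 + 167/448*x_2**3 + 2965/1792*x_2**2 + 19/16*x_2
  leading term x_1: subtract (535/2688)·f_1 from -535/336*x_1 - 163/5376*x_2**4 + 167/448*x_2**3 + 2965/1792*x_2**2 + 19/16*x_2 → -163/5376*x_2**4 + 167/448*x_2**3 + 4715/2688*x_2**2 - 3/448*x_2 - 535/256
  leading term x_2**4: subtract (-163/336*x_2)·h_4 from -163/5376*x_2**4 + 167/448*x_2**3 + 4715/2688*x_2**2 - 3/448*x_2 - 535/256 → 1823/112896*x_2**3 + 16407/12544*x_2**2 + 86449/112896*x_2 - 535/256
  leading term x_2**3: subtract (1823/7056)·h_4 from 1823/112896*x_2**3 + 16407/12544*x_2**2 + 86449/112896*x_2 - 535/256 → 887801/592704*x_2**2 + 16519/16464*x_2 - 1482485/592704
  leading term x_2**2: subtract (887801/58191)·h_5 from 887801/592704*x_2**2 + 16519/16464*x_2 - 1482485/592704 → -246230/58191*x_2 + 246230/58191
  leading term x_2: no divisor's leading term divides it; move -246230/58191*x_2 to the remainder.
  leading term 1: no divisor's leading term divides it; move 246230/58191 to the remainder.
  remainder -246230/58191*x_2 + 246230/58191 ≠ 0; add h_6 = -246230/58191*x_2 + 246230/58191 to the basis.

The other S-polynomials (S(f_1,h_4), S(f_2,h_4), S(f_3,h_4), S(f_1,h_5), S(f_2,h_5), S(f_3,h_5), S(h_4,h_5), S(f_1,h_6), S(f_2,h_6), S(f_3,h_6), S(h_4,h_6), S(h_5,h_6)) all reduce to 0 modulo the current basis, so we have a Gröbner basis.
Inter-reduce: drop elements whose leading term is divisible by another's, tail-reduce, and make monic.
Reduced Gröbner basis: {x_1 - 2, x_2 - 1}.
Label its elements g_1 = x_1 - 2, g_2 = x_2 - 1.

Reduce p = 4/3*x_2 + 29/3 modulo G:
  leading term x_2: subtract (4/3)·g_2 from 4/3*x_2 + 29/3 → 11
  leading term 1: no divisor's leading term divides it; move 11 to the remainder.
  normal form = 11.
The normal form is nonzero, so p ∉ I. Since p minus its normal form lies in I, I + (p) = I + (r) where r = 11; decide whether this ideal is the whole ring.
Here r = 11 is a nonzero constant, hence a unit: 1 ∈ I + (p), the Gröbner basis of I + (p) is {1}, and the enlarged system has no common solution — adjoining p is inconsistent.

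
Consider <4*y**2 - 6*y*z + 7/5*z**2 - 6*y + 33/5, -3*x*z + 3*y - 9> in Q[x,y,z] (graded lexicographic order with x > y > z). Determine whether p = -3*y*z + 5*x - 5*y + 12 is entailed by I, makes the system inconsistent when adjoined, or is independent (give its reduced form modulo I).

First compute the reduced Gröbner basis of I by Buchberger's algorithm.
f_1 = 4*y**2 - 6*y*z + 7/5*z**2 - 6*y + 33/5, LT = y**2.
f_2 = -3*x*z + 3*y - 9, LT = x*z.

The S-polynomials (S(f_1,f_2)) all reduce to 0 modulo the current basis, so we have a Gröbner basis.
Inter-reduce: drop elements whose leading term is divisible by another's, tail-reduce, and make monic.
Reduced Gröbner basis: {x*z - y + 3, y**2 - 3/2*y*z + 7/20*z**2 - 3/2*y + 33/20}.
Label its elements g_1 = x*z - y + 3, g_2 = y**2 - 3/2*y*z + 7/20*z**2 - 3/2*y + 33/20.

Reduce p = -3*y*z + 5*x - 5*y + 12 modulo G:
  leading term y*z: no divisor's leading term divides it; move -3*y*z to the remainder.
  leading term x: no divisor's leading term divides it; move 5*x to the remainder.
  leading term y: no divisor's leading term divides it; move -5*y to the remainder.
  leading term 1: no divisor's leading term divides it; move 12 to the remainder.
  normal form = -3*y*z + 5*x - 5*y + 12.
The normal form is nonzero, so p ∉ I. Since p minus its normal form lies in I, I + (p) = I + (r) where r = -3*y*z + 5*x - 5*y + 12; decide whether this ideal is the whole ring.
Run Buchberger on G together with r (pairs among the g_i already reduce to 0 since G is a Gröbner basis):
g_1 = x*z - y + 3, LT = x*z.
g_2 = y**2 - 3/2*y*z + 7/20*z**2 - 3/2*y + 33/20, LT = y**2.
r = -3*y*z + 5*x - 5*y + 12, LT = y*z.

S(g_1,r): lcm = x*y*z. S = 5/3*x**2 - 5/3*x*y - y**2 + 4*x + 3*y.
  reduce S modulo (g_1, g_2, r):
  remainder 5/3*x**2 - 5/3*x*y + 7/20*z**2 + 3/2*x + 4*y - 87/20 ≠ 0; add m_4 = 5/3*x**2 - 5/3*x*y + 7/20*z**2 + 3/2*x + 4*y - 87/20 to the basis.

S(g_2,r): lcm = y**2*z. S = -3/2*y*z**2 + 7/20*z**3 + 5/3*x*y - 5/3*y**2 - 3/2*y*z + 4*y + 33/20*z.
  reduce S modulo (g_1, g_2, r, m_4):
  remainder 7/20*z**3 + 5/3*x*y + 7/12*z**2 - 5/2*x + 3/2*y - 87/20*z + 17/4 ≠ 0; add m_5 = 7/20*z**3 + 5/3*x*y + 7/12*z**2 - 5/2*x + 3/2*y - 87/20*z + 17/4 to the basis.

The other S-polynomials (S(g_1,g_2), S(g_1,m_4), S(g_2,m_4), S(r,m_4), S(g_1,m_5), S(g_2,m_5), S(r,m_5), S(m_4,m_5)) all reduce to 0 modulo the current basis, so we have a Gröbner basis.
Inter-reduce: drop elements whose leading term is divisible by another's, tail-reduce, and make monic.
Reduced Gröbner basis: {z**3 + 100/21*x*y + 5/3*z**2 - 50/7*x + 30/7*y - 87/7*z + 85/7, x**2 - x*y + 21/100*z**2 + 9/10*x + 12/5*y - 261/100, x*z - y + 3, y**2 + 7/20*z**2 - 5/2*x + y - 87/20, y*z - 5/3*x + 5/3*y - 4}.
The reduced Gröbner basis of I + (p) is {z**3 + 100/21*x*y + 5/3*z**2 - 50/7*x + 30/7*y - 87/7*z + 85/7, x**2 - x*y + 21/100*z**2 + 9/10*x + 12/5*y - 261/100, x*z - y + 3, y**2 + 7/20*z**2 - 5/2*x + y - 87/20, y*z - 5/3*x + 5/3*y - 4} ≠ {1}, a proper ideal, so the enlarged system stays consistent: p is independent of I, with normal form -3*y*z + 5*x - 5*y + 12.

The remainder on division by a Gröbner basis is unique — it is the normal form.

-3*y*z + 5*x - 5*y + 12 is independent of I; its normal form modulo I is -3*y*z + 5*x - 5*y + 12.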